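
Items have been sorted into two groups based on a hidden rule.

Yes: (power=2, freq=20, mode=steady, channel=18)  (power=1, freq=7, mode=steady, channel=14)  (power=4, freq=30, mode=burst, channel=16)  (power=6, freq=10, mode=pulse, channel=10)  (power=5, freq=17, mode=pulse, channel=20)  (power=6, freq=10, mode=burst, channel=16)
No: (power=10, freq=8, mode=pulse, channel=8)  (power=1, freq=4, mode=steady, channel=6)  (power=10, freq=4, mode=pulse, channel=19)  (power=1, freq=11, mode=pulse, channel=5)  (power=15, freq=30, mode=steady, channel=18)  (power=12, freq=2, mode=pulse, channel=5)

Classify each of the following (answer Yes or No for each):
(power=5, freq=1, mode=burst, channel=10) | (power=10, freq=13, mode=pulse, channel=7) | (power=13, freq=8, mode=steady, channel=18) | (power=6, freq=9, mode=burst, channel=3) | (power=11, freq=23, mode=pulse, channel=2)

'Yes' ⟺ power ≤ 6 AND channel ≥ 8.
(power=5, freq=1, mode=burst, channel=10): Yes (power = 5, channel = 10). (power=10, freq=13, mode=pulse, channel=7): No (power = 10, channel = 7). (power=13, freq=8, mode=steady, channel=18): No (power = 13, channel = 18). (power=6, freq=9, mode=burst, channel=3): No (power = 6, channel = 3). (power=11, freq=23, mode=pulse, channel=2): No (power = 11, channel = 2).

Yes, No, No, No, No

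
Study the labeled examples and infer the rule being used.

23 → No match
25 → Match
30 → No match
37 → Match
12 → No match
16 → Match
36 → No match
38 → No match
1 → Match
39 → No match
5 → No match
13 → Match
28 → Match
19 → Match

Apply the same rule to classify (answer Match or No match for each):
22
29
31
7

Match, No match, Match, Match

Rule: ≡ 1 (mod 3). This holds for each 'Match' example and fails for each 'No match' one.
Match: 22, since 22 mod 3 = 1.
No match: 29, since 29 mod 3 = 2.
Match: 31, since 31 mod 3 = 1.
Match: 7, since 7 mod 3 = 1.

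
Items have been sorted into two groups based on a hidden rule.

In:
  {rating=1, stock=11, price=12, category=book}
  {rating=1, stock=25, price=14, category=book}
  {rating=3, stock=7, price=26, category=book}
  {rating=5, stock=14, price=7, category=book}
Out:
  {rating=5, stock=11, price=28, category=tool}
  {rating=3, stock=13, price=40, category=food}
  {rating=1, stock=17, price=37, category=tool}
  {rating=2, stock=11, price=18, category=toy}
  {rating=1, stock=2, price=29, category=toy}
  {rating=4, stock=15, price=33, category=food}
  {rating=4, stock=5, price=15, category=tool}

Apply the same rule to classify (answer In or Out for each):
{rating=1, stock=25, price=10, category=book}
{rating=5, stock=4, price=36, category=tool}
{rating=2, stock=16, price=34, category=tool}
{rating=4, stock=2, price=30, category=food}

In, Out, Out, Out

All 'In' examples share one property — category is book — and every 'Out' example lacks it.
{rating=1, stock=25, price=10, category=book} → category is book → In.
{rating=5, stock=4, price=36, category=tool} → category is tool → Out.
{rating=2, stock=16, price=34, category=tool} → category is tool → Out.
{rating=4, stock=2, price=30, category=food} → category is food → Out.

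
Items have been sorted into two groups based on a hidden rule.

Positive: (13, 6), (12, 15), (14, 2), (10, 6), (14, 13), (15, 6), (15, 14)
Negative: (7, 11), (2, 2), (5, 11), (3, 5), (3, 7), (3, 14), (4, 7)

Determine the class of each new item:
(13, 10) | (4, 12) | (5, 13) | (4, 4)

Positive, Negative, Negative, Negative

The distinguishing property — first ≥ 10 — holds for all the 'Positive' cases and none of the 'Negative' cases.
(13, 10) → first 13 → Positive. (4, 12) → first 4 → Negative. (5, 13) → first 5 → Negative. (4, 4) → first 4 → Negative.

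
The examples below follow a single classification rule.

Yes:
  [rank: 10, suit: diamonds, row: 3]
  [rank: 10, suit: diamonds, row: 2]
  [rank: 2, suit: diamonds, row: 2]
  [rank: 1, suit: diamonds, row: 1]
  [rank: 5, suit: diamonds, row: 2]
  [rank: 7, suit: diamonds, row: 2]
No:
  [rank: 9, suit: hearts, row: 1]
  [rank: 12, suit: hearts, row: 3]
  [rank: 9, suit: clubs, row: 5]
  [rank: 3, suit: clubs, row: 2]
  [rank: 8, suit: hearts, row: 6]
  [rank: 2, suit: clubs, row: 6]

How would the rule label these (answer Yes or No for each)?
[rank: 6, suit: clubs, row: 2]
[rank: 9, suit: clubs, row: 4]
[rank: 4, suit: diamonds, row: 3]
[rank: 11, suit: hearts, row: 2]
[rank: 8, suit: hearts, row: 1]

The distinguishing property — suit is diamonds — holds for all the 'Yes' cases and none of the 'No' cases.
[rank: 6, suit: clubs, row: 2]: No (suit is clubs).
[rank: 9, suit: clubs, row: 4]: No (suit is clubs).
[rank: 4, suit: diamonds, row: 3]: Yes (suit is diamonds).
[rank: 11, suit: hearts, row: 2]: No (suit is hearts).
[rank: 8, suit: hearts, row: 1]: No (suit is hearts).

No, No, Yes, No, No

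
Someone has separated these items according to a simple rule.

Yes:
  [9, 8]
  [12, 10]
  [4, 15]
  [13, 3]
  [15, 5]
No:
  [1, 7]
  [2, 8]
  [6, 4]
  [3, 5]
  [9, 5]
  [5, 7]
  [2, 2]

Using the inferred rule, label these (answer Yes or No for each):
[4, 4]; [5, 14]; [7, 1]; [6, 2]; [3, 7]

No, Yes, No, No, No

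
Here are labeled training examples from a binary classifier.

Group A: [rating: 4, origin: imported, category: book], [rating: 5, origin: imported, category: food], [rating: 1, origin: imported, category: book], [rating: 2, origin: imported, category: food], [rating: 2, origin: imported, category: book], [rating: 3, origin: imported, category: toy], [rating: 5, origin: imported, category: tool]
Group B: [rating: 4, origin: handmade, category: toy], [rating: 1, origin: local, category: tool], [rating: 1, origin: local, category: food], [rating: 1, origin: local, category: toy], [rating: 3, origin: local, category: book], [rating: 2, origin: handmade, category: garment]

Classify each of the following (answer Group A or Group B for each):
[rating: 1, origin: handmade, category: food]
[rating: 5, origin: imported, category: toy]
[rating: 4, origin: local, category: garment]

Group B, Group A, Group B

The simplest hypothesis consistent with all the labels is: origin is imported.
[rating: 1, origin: handmade, category: food]: origin is handmade — does not pass, so Group B.
[rating: 5, origin: imported, category: toy]: origin is imported — checks out, so Group A.
[rating: 4, origin: local, category: garment]: origin is local — does not pass, so Group B.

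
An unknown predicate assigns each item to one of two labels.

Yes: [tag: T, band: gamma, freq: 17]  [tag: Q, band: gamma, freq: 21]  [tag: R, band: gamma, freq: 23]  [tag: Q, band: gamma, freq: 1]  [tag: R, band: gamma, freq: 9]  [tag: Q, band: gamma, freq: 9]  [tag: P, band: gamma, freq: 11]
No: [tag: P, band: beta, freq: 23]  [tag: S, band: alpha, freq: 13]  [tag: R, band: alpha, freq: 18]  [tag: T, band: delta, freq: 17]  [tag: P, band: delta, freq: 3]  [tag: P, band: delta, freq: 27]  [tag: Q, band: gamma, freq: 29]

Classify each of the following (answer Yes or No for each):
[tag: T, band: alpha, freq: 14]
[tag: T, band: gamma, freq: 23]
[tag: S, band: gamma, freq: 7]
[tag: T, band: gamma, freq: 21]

The rule appears to be: band is gamma AND freq ≤ 23.

No, Yes, Yes, Yes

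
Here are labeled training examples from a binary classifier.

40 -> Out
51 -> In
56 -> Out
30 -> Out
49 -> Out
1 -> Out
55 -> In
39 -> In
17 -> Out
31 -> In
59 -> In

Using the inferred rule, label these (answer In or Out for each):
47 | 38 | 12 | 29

The rule appears to be: ≡ 3 (mod 4).
47: 47 mod 4 = 3 — matches, so In. 38: 38 mod 4 = 2 — fails this test, so Out. 12: 12 mod 4 = 0 — fails this test, so Out. 29: 29 mod 4 = 1 — fails this test, so Out.

In, Out, Out, Out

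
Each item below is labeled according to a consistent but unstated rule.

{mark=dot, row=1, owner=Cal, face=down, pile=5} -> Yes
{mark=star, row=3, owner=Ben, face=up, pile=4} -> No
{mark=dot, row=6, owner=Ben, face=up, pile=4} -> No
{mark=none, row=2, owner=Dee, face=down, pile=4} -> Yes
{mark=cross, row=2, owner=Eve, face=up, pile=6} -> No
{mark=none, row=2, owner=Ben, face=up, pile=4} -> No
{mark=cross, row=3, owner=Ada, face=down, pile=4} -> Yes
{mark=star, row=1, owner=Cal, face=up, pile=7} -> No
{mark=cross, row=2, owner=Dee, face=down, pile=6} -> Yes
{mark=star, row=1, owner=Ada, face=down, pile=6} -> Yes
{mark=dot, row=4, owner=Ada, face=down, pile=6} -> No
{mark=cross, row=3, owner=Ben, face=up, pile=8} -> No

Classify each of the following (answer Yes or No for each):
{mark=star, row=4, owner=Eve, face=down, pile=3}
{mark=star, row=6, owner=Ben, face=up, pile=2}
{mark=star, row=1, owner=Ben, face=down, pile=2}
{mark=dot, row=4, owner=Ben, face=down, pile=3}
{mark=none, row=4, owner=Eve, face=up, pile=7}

No, No, Yes, No, No

The pattern is that an item is 'Yes' exactly when: face is down AND row ≤ 3.
{mark=star, row=4, owner=Eve, face=down, pile=3}: No (face is down, row = 4). {mark=star, row=6, owner=Ben, face=up, pile=2}: No (face is up, row = 6). {mark=star, row=1, owner=Ben, face=down, pile=2}: Yes (face is down, row = 1). {mark=dot, row=4, owner=Ben, face=down, pile=3}: No (face is down, row = 4). {mark=none, row=4, owner=Eve, face=up, pile=7}: No (face is up, row = 4).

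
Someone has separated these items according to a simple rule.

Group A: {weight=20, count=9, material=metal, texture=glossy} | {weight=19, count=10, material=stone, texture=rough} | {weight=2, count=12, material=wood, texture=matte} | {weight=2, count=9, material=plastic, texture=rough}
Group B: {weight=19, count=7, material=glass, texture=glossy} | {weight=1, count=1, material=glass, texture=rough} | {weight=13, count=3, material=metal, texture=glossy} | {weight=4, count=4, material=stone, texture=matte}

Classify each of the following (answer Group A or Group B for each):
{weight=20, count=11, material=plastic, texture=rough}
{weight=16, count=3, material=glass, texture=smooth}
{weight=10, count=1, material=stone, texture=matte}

Group A, Group B, Group B

One predicate separates the groups cleanly: count ≥ 9.
{weight=20, count=11, material=plastic, texture=rough} → count = 11 → Group A. {weight=16, count=3, material=glass, texture=smooth} → count = 3 → Group B. {weight=10, count=1, material=stone, texture=matte} → count = 1 → Group B.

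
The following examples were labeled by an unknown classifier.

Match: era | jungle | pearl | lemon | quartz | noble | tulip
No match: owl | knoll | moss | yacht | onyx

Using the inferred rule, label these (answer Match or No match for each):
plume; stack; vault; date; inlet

Match, No match, Match, Match, Match

The distinguishing property — has ≥ 2 vowels — holds for all the 'Match' cases and none of the 'No match' cases.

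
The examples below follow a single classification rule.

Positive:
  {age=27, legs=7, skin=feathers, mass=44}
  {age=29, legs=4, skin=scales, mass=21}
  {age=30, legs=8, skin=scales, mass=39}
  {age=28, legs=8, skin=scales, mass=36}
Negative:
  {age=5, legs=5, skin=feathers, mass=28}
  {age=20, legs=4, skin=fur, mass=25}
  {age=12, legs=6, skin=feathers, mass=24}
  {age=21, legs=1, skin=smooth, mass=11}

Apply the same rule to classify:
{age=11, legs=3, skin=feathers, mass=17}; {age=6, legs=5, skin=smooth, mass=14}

Negative, Negative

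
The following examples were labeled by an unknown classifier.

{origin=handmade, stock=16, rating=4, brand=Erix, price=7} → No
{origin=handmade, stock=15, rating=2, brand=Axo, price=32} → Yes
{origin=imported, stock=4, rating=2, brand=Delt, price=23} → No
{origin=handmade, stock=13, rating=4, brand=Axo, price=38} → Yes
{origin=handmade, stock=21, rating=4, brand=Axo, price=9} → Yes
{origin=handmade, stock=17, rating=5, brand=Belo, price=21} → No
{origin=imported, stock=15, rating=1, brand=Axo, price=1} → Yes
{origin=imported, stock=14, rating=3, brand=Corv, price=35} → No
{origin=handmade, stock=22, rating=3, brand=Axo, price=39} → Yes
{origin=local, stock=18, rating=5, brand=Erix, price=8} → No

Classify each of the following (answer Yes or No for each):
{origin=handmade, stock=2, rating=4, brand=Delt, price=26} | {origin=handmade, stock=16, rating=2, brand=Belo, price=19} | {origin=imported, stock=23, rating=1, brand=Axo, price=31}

No, No, Yes

The pattern is that an item is 'Yes' exactly when: brand is Axo.
No: {origin=handmade, stock=2, rating=4, brand=Delt, price=26}, since brand is Delt.
No: {origin=handmade, stock=16, rating=2, brand=Belo, price=19}, since brand is Belo.
Yes: {origin=imported, stock=23, rating=1, brand=Axo, price=31}, since brand is Axo.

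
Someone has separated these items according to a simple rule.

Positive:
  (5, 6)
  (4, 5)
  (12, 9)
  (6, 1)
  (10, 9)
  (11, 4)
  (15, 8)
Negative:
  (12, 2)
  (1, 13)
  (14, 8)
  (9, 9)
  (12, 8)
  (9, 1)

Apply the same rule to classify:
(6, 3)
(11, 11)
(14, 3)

A rule that fits every label: sum is odd — true of each 'Positive' example, false of each 'Negative' one.
(6, 3): 6+3 = 9 — satisfies this, so Positive.
(11, 11): 11+11 = 22 — fails this test, so Negative.
(14, 3): 14+3 = 17 — satisfies this, so Positive.

Positive, Negative, Positive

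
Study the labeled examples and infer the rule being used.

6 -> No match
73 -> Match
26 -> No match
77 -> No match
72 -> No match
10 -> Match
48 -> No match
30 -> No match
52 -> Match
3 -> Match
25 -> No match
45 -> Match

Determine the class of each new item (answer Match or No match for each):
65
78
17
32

A rule that fits every label: ≡ 3 (mod 7) — true of each 'Match' example, false of each 'No match' one.

No match, No match, Match, No match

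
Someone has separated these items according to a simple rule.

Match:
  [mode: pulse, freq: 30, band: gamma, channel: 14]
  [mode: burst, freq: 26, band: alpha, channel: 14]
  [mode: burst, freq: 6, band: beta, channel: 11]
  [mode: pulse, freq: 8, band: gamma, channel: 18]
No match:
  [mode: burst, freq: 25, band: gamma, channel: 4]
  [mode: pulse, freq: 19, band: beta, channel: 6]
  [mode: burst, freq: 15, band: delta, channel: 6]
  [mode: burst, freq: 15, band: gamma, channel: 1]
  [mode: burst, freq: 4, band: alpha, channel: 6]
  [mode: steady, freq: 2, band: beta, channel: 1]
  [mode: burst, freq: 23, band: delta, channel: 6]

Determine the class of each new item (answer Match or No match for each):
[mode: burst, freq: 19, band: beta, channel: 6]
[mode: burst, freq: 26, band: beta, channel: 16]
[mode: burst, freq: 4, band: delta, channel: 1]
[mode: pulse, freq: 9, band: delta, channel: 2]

No match, Match, No match, No match

All 'Match' examples share one property — channel ≥ 11 — and every 'No match' example lacks it.
No match: [mode: burst, freq: 19, band: beta, channel: 6], since channel = 6. Match: [mode: burst, freq: 26, band: beta, channel: 16], since channel = 16. No match: [mode: burst, freq: 4, band: delta, channel: 1], since channel = 1. No match: [mode: pulse, freq: 9, band: delta, channel: 2], since channel = 2.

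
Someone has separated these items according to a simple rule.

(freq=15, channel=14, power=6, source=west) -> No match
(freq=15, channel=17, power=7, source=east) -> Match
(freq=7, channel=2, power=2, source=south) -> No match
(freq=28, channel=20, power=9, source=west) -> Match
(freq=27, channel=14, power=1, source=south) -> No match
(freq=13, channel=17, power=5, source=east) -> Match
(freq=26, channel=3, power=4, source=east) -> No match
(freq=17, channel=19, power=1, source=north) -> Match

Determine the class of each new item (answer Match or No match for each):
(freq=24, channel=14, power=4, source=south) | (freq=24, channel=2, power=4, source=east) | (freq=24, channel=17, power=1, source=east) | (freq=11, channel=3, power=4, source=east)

No match, No match, Match, No match

The classifier is using: channel ≥ 17.
(freq=24, channel=14, power=4, source=south): channel = 14, does not satisfy this → No match.
(freq=24, channel=2, power=4, source=east): channel = 2, does not satisfy this → No match.
(freq=24, channel=17, power=1, source=east): channel = 17, fits → Match.
(freq=11, channel=3, power=4, source=east): channel = 3, does not satisfy this → No match.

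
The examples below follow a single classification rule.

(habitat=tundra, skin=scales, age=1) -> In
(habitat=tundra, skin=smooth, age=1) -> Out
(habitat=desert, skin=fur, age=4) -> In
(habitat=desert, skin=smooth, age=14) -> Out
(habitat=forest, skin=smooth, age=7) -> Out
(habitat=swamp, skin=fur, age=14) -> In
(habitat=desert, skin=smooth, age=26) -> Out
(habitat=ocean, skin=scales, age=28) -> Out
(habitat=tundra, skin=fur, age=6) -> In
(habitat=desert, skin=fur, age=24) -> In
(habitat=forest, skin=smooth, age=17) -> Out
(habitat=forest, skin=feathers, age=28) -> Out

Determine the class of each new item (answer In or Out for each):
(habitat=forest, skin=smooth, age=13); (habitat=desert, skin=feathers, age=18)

All 'In' examples share one property — skin is not smooth AND age ≤ 24 — and every 'Out' example lacks it.

Out, In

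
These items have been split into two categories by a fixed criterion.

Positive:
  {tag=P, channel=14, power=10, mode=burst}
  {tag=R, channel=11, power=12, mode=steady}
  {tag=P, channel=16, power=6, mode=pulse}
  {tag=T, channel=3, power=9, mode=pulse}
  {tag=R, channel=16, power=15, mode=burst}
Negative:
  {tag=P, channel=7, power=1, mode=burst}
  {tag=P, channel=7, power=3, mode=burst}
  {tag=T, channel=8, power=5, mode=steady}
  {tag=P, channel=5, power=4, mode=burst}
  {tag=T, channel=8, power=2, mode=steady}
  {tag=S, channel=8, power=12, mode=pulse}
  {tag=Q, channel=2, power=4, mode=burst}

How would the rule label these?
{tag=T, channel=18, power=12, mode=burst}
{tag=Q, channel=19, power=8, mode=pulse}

'Positive' ⟺ channel ≠ 8 AND power ≥ 5.
{tag=T, channel=18, power=12, mode=burst} → channel = 18, power = 12 → Positive. {tag=Q, channel=19, power=8, mode=pulse} → channel = 19, power = 8 → Positive.

Positive, Positive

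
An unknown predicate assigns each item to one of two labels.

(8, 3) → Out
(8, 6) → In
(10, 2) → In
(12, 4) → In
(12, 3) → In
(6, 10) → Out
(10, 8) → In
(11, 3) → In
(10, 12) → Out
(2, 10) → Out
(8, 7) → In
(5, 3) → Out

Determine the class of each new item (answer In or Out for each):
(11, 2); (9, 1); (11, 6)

In, Out, In

'In' ⟺ first > second AND sum ≥ 12.
(11, 2): 11 > 2, 11+2 = 13, satisfies this → In. (9, 1): 9 > 1, 9+1 = 10, fails the rule → Out. (11, 6): 11 > 6, 11+6 = 17, satisfies this → In.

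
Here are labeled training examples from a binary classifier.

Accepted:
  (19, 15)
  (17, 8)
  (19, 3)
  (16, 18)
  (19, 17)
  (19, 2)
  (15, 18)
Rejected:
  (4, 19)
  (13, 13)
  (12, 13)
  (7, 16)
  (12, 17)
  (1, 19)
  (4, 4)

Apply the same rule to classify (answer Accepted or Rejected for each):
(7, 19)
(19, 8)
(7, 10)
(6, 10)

The common property of the 'Accepted' items is: first ≥ 15. No 'Rejected' item has it.
(7, 19) → first 7 → Rejected. (19, 8) → first 19 → Accepted. (7, 10) → first 7 → Rejected. (6, 10) → first 6 → Rejected.

Rejected, Accepted, Rejected, Rejected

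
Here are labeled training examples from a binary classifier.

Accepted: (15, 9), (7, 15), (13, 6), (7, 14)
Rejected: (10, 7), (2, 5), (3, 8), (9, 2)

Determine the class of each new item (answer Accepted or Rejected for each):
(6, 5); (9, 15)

The classifier is using: sum ≥ 19.
(6, 5): 6+5 = 11, does not fit → Rejected. (9, 15): 9+15 = 24, fits → Accepted.

Rejected, Accepted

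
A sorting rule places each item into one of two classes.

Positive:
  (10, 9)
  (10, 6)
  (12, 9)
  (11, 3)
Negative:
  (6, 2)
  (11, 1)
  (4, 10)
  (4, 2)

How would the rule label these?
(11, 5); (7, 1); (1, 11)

Positive, Negative, Negative

The pattern is that an item is 'Positive' exactly when: first > second AND sum ≥ 14.
Positive: (11, 5), since 11 > 5, 11+5 = 16. Negative: (7, 1), since 7 > 1, 7+1 = 8. Negative: (1, 11), since 1 < 11, 1+11 = 12.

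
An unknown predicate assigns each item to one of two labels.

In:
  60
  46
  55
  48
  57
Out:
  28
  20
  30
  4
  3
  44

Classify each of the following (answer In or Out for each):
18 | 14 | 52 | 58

One predicate separates the groups cleanly: at least 46.
18: Out (18 < 46). 14: Out (14 < 46). 52: In (52 ≥ 46). 58: In (58 ≥ 46).

Out, Out, In, In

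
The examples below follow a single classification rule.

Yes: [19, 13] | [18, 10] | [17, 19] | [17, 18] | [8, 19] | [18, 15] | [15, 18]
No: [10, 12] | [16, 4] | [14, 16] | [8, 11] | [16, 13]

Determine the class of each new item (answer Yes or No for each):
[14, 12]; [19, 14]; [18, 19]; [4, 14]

No, Yes, Yes, No

The distinguishing property — max ≥ 17 — holds for all the 'Yes' cases and none of the 'No' cases.
[14, 12]: max 14, lacks this property → No. [19, 14]: max 19, satisfies this → Yes. [18, 19]: max 19, satisfies this → Yes. [4, 14]: max 14, lacks this property → No.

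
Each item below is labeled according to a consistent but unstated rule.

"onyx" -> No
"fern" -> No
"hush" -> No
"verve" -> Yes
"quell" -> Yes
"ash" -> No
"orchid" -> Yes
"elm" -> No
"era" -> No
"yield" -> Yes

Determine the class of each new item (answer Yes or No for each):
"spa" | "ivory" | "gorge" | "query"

The distinguishing property — length ≥ 5 — holds for all the 'Yes' cases and none of the 'No' cases.
"spa": length 3, doesn't match → No.
"ivory": length 5, fits → Yes.
"gorge": length 5, fits → Yes.
"query": length 5, fits → Yes.

No, Yes, Yes, Yes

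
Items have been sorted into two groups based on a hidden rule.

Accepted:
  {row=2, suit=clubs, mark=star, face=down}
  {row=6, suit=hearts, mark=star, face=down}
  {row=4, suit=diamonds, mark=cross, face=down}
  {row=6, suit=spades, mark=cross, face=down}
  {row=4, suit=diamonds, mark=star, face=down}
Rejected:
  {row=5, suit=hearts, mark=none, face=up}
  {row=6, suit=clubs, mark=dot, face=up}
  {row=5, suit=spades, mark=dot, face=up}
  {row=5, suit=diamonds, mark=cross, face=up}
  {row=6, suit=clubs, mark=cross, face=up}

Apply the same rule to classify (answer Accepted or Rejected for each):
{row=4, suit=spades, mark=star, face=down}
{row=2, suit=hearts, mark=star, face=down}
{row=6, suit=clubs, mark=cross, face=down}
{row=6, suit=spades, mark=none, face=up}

Accepted, Accepted, Accepted, Rejected

'Accepted' ⟺ face is down.
Accepted: {row=4, suit=spades, mark=star, face=down}, since face is down.
Accepted: {row=2, suit=hearts, mark=star, face=down}, since face is down.
Accepted: {row=6, suit=clubs, mark=cross, face=down}, since face is down.
Rejected: {row=6, suit=spades, mark=none, face=up}, since face is up.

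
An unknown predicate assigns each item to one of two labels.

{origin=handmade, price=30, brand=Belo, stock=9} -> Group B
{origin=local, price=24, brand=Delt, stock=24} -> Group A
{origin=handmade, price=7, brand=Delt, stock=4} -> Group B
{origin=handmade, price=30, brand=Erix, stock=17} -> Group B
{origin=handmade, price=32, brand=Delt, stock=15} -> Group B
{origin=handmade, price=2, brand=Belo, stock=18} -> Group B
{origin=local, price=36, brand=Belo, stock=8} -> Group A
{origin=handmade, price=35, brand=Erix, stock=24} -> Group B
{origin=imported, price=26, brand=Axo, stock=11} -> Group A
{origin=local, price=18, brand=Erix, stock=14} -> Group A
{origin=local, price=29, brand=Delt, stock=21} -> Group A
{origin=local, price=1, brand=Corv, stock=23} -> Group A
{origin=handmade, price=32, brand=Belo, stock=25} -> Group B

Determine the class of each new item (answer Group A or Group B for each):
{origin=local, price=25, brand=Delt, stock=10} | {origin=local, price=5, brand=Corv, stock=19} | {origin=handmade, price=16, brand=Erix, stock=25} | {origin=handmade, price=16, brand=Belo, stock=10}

A rule that fits every label: origin is not handmade — true of each 'Group A' example, false of each 'Group B' one.
{origin=local, price=25, brand=Delt, stock=10} → origin is local → Group A. {origin=local, price=5, brand=Corv, stock=19} → origin is local → Group A. {origin=handmade, price=16, brand=Erix, stock=25} → origin is handmade → Group B. {origin=handmade, price=16, brand=Belo, stock=10} → origin is handmade → Group B.

Group A, Group A, Group B, Group B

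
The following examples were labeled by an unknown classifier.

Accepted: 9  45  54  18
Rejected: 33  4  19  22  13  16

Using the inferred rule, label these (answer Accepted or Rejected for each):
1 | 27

One predicate separates the groups cleanly: multiple of 9.
1: 1 = 9·0 + 1, lacks this property → Rejected.
27: 27 = 9·3, passes → Accepted.

Rejected, Accepted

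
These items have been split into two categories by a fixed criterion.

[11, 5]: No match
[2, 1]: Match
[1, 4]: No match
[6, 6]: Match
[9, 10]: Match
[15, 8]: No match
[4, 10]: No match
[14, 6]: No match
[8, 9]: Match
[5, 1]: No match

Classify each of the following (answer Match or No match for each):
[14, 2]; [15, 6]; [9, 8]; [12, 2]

The distinguishing property — |first − second| ≤ 1 — holds for all the 'Match' cases and none of the 'No match' cases.
[14, 2]: No match (|14−2| = 12). [15, 6]: No match (|15−6| = 9). [9, 8]: Match (|9−8| = 1). [12, 2]: No match (|12−2| = 10).

No match, No match, Match, No match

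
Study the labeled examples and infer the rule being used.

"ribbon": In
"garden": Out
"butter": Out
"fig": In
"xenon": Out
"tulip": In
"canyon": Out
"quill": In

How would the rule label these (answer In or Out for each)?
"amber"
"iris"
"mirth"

Rule: contains 'i'. This holds for each 'In' example and fails for each 'Out' one.
"amber": no 'i' — does not pass, so Out. "iris": has 'i' — meets the rule, so In. "mirth": has 'i' — meets the rule, so In.

Out, In, In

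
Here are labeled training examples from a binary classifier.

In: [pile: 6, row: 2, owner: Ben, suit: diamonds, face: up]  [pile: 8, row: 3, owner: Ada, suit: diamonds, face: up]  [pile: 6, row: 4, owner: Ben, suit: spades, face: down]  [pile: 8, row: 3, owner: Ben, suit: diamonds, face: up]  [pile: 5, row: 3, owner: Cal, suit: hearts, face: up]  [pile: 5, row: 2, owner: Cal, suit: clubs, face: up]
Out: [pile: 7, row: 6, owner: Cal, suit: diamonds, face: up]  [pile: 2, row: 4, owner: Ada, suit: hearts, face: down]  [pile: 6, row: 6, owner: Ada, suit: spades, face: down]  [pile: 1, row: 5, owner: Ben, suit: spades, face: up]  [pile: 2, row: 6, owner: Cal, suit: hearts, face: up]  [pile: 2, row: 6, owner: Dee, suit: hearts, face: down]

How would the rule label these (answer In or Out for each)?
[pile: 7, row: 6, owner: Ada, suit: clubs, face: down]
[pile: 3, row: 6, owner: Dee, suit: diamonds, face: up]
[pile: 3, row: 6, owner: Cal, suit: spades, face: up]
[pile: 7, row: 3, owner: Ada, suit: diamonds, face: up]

The pattern is that an item is 'In' exactly when: row ≤ 4 AND pile ≥ 5.
[pile: 7, row: 6, owner: Ada, suit: clubs, face: down]: row = 6, pile = 7 — does not pass, so Out.
[pile: 3, row: 6, owner: Dee, suit: diamonds, face: up]: row = 6, pile = 3 — does not pass, so Out.
[pile: 3, row: 6, owner: Cal, suit: spades, face: up]: row = 6, pile = 3 — does not pass, so Out.
[pile: 7, row: 3, owner: Ada, suit: diamonds, face: up]: row = 3, pile = 7 — satisfies this, so In.

Out, Out, Out, In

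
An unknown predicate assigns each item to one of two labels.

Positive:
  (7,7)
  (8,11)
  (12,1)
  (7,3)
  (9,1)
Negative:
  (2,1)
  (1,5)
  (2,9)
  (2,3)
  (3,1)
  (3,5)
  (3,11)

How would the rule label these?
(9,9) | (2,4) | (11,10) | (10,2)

Positive, Negative, Positive, Positive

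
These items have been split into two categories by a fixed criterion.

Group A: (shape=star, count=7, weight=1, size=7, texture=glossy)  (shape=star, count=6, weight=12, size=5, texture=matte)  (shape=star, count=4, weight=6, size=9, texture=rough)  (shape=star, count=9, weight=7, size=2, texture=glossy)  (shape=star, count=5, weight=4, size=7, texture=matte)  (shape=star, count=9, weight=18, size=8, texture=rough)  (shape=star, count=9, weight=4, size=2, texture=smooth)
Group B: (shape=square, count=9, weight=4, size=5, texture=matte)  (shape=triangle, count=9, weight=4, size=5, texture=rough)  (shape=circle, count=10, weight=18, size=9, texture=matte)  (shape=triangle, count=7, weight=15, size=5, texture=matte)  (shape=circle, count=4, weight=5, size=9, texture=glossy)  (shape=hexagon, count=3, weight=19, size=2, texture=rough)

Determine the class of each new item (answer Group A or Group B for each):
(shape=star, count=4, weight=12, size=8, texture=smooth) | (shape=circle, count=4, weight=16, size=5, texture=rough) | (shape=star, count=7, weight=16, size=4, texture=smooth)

The common property of the 'Group A' items is: shape is star. No 'Group B' item has it.
(shape=star, count=4, weight=12, size=8, texture=smooth) — shape is star, hence Group A. (shape=circle, count=4, weight=16, size=5, texture=rough) — shape is circle, hence Group B. (shape=star, count=7, weight=16, size=4, texture=smooth) — shape is star, hence Group A.

Group A, Group B, Group A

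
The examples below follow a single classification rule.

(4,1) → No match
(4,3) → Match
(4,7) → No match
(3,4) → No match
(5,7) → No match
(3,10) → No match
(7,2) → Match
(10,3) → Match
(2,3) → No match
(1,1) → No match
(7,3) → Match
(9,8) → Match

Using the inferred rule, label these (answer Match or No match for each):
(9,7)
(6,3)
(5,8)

All 'Match' examples share one property — first > second AND sum ≥ 7 — and every 'No match' example lacks it.
(9,7) — 9 > 7, 9+7 = 16, hence Match.
(6,3) — 6 > 3, 6+3 = 9, hence Match.
(5,8) — 5 < 8, 5+8 = 13, hence No match.

Match, Match, No match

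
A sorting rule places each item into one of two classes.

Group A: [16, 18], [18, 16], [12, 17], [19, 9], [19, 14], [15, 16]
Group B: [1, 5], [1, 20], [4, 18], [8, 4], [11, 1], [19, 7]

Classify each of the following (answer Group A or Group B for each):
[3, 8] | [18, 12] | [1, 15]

Group B, Group A, Group B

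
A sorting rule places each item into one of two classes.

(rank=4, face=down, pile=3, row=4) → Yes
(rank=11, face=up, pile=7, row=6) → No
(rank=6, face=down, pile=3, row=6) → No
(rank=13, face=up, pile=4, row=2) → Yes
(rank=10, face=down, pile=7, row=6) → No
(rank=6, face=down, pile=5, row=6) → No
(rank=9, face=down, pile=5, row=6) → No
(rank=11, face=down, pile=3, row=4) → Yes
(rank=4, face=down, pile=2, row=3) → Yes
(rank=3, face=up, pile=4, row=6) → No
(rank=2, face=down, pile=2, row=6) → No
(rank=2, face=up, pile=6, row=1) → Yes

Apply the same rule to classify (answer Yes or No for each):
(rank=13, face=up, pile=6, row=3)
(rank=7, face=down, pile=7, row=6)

The rule appears to be: row ≤ 4.

Yes, No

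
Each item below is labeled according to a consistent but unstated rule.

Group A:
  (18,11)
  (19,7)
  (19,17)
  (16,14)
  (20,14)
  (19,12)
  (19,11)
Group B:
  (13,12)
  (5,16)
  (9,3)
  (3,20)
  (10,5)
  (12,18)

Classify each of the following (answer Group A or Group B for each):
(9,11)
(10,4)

Group B, Group B

The simplest hypothesis consistent with all the labels is: first ≥ 14.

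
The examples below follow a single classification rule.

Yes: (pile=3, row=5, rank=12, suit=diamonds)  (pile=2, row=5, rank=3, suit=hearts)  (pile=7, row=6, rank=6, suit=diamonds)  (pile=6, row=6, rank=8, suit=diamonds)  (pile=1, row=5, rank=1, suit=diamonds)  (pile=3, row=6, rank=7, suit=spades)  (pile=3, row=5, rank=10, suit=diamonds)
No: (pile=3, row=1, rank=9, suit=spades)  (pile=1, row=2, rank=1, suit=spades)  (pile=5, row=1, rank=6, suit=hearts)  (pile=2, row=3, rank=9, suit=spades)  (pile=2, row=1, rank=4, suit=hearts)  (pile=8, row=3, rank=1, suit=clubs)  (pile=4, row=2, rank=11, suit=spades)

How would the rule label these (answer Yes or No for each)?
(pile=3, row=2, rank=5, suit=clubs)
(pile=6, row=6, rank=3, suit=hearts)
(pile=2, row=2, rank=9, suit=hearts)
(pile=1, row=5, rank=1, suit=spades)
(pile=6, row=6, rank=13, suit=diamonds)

No, Yes, No, Yes, Yes

The rule appears to be: row ≥ 5.
(pile=3, row=2, rank=5, suit=clubs): No (row = 2).
(pile=6, row=6, rank=3, suit=hearts): Yes (row = 6).
(pile=2, row=2, rank=9, suit=hearts): No (row = 2).
(pile=1, row=5, rank=1, suit=spades): Yes (row = 5).
(pile=6, row=6, rank=13, suit=diamonds): Yes (row = 6).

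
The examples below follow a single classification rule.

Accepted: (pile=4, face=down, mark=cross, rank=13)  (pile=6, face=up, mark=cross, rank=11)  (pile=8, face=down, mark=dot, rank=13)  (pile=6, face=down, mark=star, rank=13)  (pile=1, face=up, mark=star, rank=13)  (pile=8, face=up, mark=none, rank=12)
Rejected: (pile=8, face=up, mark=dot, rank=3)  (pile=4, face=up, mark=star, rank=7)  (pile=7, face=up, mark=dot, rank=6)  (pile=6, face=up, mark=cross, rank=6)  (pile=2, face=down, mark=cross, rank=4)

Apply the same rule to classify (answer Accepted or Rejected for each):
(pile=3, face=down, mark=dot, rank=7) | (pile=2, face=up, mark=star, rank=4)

Rejected, Rejected

The simplest hypothesis consistent with all the labels is: rank ≥ 11.
(pile=3, face=down, mark=dot, rank=7) — rank = 7, hence Rejected.
(pile=2, face=up, mark=star, rank=4) — rank = 4, hence Rejected.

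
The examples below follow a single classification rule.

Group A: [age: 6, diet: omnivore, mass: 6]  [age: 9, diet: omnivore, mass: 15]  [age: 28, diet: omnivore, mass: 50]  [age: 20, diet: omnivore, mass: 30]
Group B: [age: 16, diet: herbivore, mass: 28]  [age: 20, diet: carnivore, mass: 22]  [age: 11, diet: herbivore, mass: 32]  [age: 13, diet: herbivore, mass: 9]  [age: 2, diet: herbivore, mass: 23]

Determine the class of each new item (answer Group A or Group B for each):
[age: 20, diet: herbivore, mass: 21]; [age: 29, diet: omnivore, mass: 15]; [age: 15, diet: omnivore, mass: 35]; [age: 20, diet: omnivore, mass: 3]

A rule that fits every label: diet is omnivore — true of each 'Group A' example, false of each 'Group B' one.
[age: 20, diet: herbivore, mass: 21]: diet is herbivore, doesn't qualify → Group B. [age: 29, diet: omnivore, mass: 15]: diet is omnivore, passes → Group A. [age: 15, diet: omnivore, mass: 35]: diet is omnivore, passes → Group A. [age: 20, diet: omnivore, mass: 3]: diet is omnivore, passes → Group A.

Group B, Group A, Group A, Group A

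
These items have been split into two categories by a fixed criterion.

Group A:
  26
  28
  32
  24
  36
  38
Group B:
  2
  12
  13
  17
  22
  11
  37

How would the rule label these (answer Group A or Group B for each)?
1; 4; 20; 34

Group B, Group B, Group B, Group A

The common property of the 'Group A' items is: even AND at least 24. No 'Group B' item has it.
1: Group B (1 is odd, 1 < 24).
4: Group B (4 is even, 4 < 24).
20: Group B (20 is even, 20 < 24).
34: Group A (34 is even, 34 ≥ 24).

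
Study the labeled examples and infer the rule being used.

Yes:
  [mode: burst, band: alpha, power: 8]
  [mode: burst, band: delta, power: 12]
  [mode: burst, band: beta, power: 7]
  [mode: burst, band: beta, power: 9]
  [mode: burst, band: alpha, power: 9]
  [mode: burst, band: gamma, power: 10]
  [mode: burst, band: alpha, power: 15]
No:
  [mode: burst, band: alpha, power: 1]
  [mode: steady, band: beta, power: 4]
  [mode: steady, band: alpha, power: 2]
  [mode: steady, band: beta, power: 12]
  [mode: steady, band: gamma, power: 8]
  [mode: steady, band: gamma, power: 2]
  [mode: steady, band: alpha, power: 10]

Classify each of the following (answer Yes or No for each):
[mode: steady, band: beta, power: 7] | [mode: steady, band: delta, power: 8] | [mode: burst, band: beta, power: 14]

No, No, Yes

A rule that fits every label: mode is burst AND power ≥ 2 — true of each 'Yes' example, false of each 'No' one.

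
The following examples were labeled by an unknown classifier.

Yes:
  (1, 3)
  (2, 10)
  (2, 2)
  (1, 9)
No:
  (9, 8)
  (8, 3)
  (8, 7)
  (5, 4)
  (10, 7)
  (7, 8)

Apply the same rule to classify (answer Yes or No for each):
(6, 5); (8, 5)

The distinguishing property — sum is even — holds for all the 'Yes' cases and none of the 'No' cases.
(6, 5): 6+5 = 11, doesn't match → No. (8, 5): 8+5 = 13, doesn't match → No.

No, No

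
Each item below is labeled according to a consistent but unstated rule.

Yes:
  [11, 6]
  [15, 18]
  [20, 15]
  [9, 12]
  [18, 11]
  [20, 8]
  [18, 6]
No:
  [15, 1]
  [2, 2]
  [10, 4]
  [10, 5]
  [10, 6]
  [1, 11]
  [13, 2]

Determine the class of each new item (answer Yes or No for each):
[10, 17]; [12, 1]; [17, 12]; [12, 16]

Yes, No, Yes, Yes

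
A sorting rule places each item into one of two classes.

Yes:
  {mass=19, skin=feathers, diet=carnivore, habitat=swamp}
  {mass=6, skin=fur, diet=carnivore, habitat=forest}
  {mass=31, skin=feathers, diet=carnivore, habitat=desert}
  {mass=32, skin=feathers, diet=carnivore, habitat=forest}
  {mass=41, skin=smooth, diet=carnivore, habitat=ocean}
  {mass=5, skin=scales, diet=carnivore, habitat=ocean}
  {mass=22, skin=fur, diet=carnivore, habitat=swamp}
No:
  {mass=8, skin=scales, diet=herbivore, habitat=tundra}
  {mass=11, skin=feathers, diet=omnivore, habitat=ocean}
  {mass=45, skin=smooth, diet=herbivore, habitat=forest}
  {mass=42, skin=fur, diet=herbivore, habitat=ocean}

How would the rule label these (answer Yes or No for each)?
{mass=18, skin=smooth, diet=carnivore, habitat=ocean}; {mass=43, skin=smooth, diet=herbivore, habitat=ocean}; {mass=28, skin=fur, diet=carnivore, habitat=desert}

The distinguishing property — diet is carnivore — holds for all the 'Yes' cases and none of the 'No' cases.
{mass=18, skin=smooth, diet=carnivore, habitat=ocean}: Yes (diet is carnivore). {mass=43, skin=smooth, diet=herbivore, habitat=ocean}: No (diet is herbivore). {mass=28, skin=fur, diet=carnivore, habitat=desert}: Yes (diet is carnivore).

Yes, No, Yes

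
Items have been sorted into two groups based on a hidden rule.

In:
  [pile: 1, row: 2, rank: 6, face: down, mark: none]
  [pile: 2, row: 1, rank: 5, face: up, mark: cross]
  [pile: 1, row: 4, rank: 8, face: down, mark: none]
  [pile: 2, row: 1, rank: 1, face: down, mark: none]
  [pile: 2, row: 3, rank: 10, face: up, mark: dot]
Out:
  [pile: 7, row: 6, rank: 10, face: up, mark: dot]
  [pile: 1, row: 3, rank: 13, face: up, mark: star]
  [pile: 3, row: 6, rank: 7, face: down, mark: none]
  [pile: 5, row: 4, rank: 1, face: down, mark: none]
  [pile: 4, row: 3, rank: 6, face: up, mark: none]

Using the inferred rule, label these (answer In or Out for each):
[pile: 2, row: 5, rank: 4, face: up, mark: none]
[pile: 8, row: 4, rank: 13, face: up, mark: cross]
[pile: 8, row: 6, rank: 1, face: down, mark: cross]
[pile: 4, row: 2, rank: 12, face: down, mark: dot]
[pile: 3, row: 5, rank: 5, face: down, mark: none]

In, Out, Out, Out, Out

Every 'In' example satisfies: pile ≤ 2 AND rank ≤ 10. None of the 'Out' examples do.
[pile: 2, row: 5, rank: 4, face: up, mark: none] — pile = 2, rank = 4, hence In. [pile: 8, row: 4, rank: 13, face: up, mark: cross] — pile = 8, rank = 13, hence Out. [pile: 8, row: 6, rank: 1, face: down, mark: cross] — pile = 8, rank = 1, hence Out. [pile: 4, row: 2, rank: 12, face: down, mark: dot] — pile = 4, rank = 12, hence Out. [pile: 3, row: 5, rank: 5, face: down, mark: none] — pile = 3, rank = 5, hence Out.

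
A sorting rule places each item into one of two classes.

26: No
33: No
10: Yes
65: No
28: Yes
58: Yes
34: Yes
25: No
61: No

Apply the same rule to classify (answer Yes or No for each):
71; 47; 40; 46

No, No, Yes, Yes

One predicate separates the groups cleanly: ≡ 4 (mod 6).
71 → 71 mod 6 = 5 → No.
47 → 47 mod 6 = 5 → No.
40 → 40 mod 6 = 4 → Yes.
46 → 46 mod 6 = 4 → Yes.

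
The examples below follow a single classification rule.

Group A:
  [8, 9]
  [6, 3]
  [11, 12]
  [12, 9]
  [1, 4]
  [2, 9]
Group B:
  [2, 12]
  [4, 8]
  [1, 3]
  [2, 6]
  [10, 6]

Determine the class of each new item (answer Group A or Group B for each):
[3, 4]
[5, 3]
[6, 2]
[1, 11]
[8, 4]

Group A, Group B, Group B, Group B, Group B

One predicate separates the groups cleanly: sum is odd.
[3, 4]: Group A (3+4 = 7).
[5, 3]: Group B (5+3 = 8).
[6, 2]: Group B (6+2 = 8).
[1, 11]: Group B (1+11 = 12).
[8, 4]: Group B (8+4 = 12).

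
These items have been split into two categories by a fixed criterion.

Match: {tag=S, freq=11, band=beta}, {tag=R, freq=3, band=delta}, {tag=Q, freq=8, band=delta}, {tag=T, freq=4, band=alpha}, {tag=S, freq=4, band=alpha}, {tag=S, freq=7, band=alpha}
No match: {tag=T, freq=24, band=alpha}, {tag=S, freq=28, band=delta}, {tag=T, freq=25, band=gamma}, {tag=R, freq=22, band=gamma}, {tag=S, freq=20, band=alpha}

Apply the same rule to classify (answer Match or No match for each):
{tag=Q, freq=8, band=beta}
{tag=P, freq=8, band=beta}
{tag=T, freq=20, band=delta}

All 'Match' examples share one property — freq ≤ 11 — and every 'No match' example lacks it.
{tag=Q, freq=8, band=beta} — freq = 8, hence Match. {tag=P, freq=8, band=beta} — freq = 8, hence Match. {tag=T, freq=20, band=delta} — freq = 20, hence No match.

Match, Match, No match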